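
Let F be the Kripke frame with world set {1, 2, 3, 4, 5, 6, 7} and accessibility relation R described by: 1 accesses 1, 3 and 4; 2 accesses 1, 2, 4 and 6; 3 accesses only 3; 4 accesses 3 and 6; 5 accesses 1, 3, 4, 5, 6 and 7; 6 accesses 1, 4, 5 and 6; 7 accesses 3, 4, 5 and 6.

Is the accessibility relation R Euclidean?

No

Euclidean: no — 1 R 3 and 1 R 4, but not 3 R 4.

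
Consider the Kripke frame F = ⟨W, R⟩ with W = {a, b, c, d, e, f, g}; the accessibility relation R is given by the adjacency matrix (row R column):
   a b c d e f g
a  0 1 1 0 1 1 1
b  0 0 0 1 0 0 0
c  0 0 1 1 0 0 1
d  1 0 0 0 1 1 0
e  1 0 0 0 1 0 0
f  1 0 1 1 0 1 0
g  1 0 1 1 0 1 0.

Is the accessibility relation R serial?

Yes

Serial: yes — every world has a successor (e.g. a R b).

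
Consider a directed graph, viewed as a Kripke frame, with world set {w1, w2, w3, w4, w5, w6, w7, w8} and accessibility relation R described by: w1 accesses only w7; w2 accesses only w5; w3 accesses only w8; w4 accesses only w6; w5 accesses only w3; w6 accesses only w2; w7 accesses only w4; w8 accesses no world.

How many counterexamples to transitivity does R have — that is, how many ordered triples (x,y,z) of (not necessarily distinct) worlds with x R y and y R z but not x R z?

Enumerating: (w1,w7,w4), (w2,w5,w3), (w4,w6,w2), (w5,w3,w8), (w6,w2,w5), (w7,w4,w6).

6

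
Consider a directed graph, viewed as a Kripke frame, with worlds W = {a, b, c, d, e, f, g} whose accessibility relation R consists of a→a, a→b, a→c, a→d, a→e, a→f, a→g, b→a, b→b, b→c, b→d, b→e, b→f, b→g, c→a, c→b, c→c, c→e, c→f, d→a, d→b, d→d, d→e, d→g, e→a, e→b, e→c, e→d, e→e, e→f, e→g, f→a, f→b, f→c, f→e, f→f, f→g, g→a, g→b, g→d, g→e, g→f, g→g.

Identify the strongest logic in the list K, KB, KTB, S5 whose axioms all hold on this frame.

Symmetric (axiom B): yes — every pair in R has its reverse in R.
Reflexive (axiom T): yes — every world is R-related to itself.
Euclidean (axiom 5): no — a R c and a R d, but not c R d.
So F validates K, KB, KTB; S5 would additionally require R to be Euclidean. The strongest is KTB.

KTB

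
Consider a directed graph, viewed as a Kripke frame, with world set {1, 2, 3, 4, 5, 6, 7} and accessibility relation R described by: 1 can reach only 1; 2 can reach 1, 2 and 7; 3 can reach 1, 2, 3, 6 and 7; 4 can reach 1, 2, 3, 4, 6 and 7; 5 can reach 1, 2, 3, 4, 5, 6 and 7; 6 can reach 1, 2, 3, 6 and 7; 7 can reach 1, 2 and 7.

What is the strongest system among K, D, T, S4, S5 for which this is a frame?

S4

Serial (axiom D): yes — every world has a successor (e.g. 1 R 1).
Reflexive (axiom T): yes — every world is R-related to itself.
Transitive (axiom 4): yes — every two-step R-path is closed by a direct edge.
Euclidean (axiom 5): no — 2 R 1 and 2 R 7, but not 1 R 7.
So F validates K, D, T, S4; S5 would additionally require R to be Euclidean. The strongest is S4.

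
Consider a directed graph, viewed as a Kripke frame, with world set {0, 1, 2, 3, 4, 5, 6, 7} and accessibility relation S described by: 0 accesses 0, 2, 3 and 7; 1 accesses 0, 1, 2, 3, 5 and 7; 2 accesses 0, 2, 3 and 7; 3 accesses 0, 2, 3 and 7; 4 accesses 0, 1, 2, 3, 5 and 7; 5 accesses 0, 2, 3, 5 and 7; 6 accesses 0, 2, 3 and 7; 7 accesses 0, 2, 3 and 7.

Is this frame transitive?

Yes

Transitive: yes — every two-step S-path is closed by a direct edge.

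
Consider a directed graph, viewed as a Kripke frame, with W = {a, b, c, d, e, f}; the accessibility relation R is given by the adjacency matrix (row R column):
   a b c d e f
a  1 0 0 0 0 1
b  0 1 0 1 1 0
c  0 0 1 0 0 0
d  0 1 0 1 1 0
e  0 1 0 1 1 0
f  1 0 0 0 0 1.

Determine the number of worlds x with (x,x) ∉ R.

0

R is reflexive; there are no such worlds.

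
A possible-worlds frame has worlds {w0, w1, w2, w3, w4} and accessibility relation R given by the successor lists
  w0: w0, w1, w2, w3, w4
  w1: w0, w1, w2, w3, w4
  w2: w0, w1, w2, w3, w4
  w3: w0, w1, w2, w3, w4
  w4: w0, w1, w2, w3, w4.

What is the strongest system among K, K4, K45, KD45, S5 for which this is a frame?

Transitive (axiom 4): yes — every two-step R-path is closed by a direct edge.
Euclidean (axiom 5): yes — any two successors of a common world are R-related.
Serial (axiom D): yes — every world has a successor (e.g. w0 R w0).
Reflexive (axiom T): yes — every world is R-related to itself.
So F validates K, K4, K45, KD45, S5. The strongest is S5.

S5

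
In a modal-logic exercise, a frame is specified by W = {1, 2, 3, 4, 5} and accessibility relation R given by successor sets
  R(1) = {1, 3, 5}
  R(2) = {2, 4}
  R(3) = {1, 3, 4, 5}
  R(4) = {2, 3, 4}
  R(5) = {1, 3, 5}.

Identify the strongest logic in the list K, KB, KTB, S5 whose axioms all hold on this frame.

KTB

Symmetric (axiom B): yes — every pair in R has its reverse in R.
Reflexive (axiom T): yes — every world is R-related to itself.
Euclidean (axiom 5): no — 3 R 1 and 3 R 4, but not 1 R 4.
So F validates K, KB, KTB; S5 would additionally require R to be Euclidean. The strongest is KTB.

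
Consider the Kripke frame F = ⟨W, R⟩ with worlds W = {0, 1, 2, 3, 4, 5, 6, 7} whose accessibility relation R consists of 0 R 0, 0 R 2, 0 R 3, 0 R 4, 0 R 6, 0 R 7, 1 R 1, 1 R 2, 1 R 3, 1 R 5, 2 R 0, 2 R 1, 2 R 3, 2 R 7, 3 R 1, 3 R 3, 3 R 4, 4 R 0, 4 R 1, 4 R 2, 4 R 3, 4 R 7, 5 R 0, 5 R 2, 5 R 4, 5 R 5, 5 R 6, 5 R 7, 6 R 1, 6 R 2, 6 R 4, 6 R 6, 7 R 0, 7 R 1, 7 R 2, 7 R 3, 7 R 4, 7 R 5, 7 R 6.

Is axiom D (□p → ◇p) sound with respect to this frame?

The schema D characterises exactly the serial frames.
Serial: yes — every world has a successor (e.g. 0 R 0).

Yes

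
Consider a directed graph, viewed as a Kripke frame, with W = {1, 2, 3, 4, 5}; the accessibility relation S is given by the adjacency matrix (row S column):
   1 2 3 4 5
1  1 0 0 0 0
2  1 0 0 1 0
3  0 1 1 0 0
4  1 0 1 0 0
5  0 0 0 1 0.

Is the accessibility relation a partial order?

Reflexive: no — 2 is not related to itself.
Transitive: no — 2 S 4 and 4 S 3, but not 2 S 3.
Antisymmetric: yes — no distinct pair is related both ways.
So S is not a partial order.

No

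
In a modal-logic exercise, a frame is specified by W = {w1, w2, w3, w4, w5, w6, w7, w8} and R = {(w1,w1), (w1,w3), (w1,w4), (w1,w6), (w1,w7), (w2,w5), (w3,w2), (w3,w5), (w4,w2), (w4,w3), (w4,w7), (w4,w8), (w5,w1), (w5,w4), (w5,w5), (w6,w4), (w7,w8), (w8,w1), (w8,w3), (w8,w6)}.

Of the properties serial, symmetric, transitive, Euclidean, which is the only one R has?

Serial: yes — every world has a successor (e.g. w1 R w1).
Symmetric: no — w1 R w3 but not w3 R w1.
Transitive: no — w1 R w3 and w3 R w2, but not w1 R w2.
Euclidean: no — w1 R w3 and w1 R w4, but not w3 R w4.
Only serial holds.

serial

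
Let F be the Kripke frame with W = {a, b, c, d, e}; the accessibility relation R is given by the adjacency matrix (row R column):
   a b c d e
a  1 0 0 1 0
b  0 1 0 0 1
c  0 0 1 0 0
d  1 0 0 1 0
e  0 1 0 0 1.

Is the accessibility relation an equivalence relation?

Yes

Reflexive: yes — every world is R-related to itself.
Symmetric: yes — every pair in R has its reverse in R.
Transitive: yes — every two-step R-path is closed by a direct edge.
So R is an equivalence relation.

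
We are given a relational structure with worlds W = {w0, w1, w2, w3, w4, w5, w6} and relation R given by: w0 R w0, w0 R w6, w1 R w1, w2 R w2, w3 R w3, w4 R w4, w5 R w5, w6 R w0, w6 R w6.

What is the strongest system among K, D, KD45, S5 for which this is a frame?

Serial (axiom D): yes — every world has a successor (e.g. w0 R w0).
Euclidean (axiom 5): yes — any two successors of a common world are R-related.
Transitive (axiom 4): yes — every two-step R-path is closed by a direct edge.
Reflexive (axiom T): yes — every world is R-related to itself.
So F validates K, D, KD45, S5. The strongest is S5.

S5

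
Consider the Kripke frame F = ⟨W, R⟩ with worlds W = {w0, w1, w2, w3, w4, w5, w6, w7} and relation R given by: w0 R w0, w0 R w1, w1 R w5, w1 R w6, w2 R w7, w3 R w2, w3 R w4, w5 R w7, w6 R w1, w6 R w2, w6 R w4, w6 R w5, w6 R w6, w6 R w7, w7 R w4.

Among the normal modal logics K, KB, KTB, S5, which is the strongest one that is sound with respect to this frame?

K

Symmetric (axiom B): no — w0 R w1 but not w1 R w0.
Reflexive (axiom T): no — w1 is not related to itself.
Euclidean (axiom 5): no — w1 R w5 and w1 R w6, but not w5 R w6.
So F validates K; KB would additionally require R to be symmetric. The strongest is K.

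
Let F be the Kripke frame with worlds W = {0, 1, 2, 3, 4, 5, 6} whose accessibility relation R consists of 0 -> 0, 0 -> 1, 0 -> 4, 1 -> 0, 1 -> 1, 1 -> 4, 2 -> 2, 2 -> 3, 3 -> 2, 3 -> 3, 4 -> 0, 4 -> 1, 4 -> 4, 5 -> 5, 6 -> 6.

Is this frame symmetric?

Symmetric: yes — every pair in R has its reverse in R.

Yes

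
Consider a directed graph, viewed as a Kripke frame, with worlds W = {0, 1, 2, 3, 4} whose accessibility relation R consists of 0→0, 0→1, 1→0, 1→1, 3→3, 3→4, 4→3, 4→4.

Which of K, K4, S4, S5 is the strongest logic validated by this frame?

K4

Transitive (axiom 4): yes — every two-step R-path is closed by a direct edge.
Reflexive (axiom T): no — 2 is not related to itself.
Euclidean (axiom 5): yes — any two successors of a common world are R-related.
So F validates K, K4; S4 would additionally require R to be reflexive. The strongest is K4.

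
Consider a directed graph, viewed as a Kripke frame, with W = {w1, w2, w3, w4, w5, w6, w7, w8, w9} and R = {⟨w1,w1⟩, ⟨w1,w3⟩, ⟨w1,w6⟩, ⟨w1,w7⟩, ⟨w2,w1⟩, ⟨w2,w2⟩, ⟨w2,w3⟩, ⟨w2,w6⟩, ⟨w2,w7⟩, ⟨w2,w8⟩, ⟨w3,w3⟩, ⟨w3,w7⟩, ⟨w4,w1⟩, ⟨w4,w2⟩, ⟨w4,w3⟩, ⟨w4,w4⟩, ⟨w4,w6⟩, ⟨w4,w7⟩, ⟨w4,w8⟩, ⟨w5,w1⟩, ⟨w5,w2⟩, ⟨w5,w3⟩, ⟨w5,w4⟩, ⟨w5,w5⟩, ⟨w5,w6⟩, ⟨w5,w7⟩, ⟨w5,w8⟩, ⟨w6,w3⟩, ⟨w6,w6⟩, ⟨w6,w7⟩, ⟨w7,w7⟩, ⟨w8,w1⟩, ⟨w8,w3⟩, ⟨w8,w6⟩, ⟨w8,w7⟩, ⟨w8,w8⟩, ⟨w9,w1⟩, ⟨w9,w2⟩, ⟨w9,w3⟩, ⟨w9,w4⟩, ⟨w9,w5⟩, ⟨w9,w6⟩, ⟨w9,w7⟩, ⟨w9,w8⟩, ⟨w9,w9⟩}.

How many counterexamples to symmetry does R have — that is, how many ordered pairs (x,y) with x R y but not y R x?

36

Enumerating: (w1,w3), (w1,w6), (w1,w7), (w2,w1), (w2,w3), (w2,w6), (w2,w7), (w2,w8), (w3,w7), (w4,w1), (w4,w2), (w4,w3), … and 24 more.
Total: 36.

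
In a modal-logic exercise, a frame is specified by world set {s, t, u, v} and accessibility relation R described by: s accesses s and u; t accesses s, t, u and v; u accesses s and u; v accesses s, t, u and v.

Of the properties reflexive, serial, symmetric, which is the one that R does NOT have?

Reflexive: yes — every world is R-related to itself.
Serial: yes — every world has a successor (e.g. s R s).
Symmetric: no — t R s but not s R t.
Only symmetric fails.

symmetric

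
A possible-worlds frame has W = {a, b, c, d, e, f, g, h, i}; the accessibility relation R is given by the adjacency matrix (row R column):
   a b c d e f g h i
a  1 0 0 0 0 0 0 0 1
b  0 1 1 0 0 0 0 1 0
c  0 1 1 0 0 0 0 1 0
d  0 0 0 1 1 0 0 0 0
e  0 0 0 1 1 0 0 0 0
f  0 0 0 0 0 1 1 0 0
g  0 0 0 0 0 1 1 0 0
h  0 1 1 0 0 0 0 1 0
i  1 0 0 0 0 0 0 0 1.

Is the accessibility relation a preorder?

Yes

Reflexive: yes — every world is R-related to itself.
Transitive: yes — every two-step R-path is closed by a direct edge.
So R is a preorder.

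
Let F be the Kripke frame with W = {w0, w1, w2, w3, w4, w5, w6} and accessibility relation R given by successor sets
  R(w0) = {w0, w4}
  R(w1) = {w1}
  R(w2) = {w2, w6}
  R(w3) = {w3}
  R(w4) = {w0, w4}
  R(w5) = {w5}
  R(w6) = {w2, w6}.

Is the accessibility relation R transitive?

Yes

Transitive: yes — every two-step R-path is closed by a direct edge.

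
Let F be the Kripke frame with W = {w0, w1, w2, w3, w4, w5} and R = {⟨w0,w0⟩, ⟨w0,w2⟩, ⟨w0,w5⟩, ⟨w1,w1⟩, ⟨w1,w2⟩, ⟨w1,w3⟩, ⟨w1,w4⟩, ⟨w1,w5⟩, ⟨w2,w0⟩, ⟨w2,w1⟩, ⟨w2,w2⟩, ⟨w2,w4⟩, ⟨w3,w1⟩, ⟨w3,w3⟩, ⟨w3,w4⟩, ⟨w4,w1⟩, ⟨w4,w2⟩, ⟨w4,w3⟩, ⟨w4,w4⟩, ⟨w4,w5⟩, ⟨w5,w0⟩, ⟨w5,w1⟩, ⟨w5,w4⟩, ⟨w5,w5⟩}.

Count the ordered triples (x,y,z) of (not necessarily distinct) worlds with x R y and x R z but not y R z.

Enumerating: (w0,w2,w5), (w0,w5,w2), (w1,w2,w3), (w1,w2,w5), (w1,w3,w2), (w1,w3,w5), (w1,w5,w2), (w1,w5,w3), (w2,w0,w1), (w2,w0,w4), (w2,w1,w0), (w2,w4,w0), … and 10 more.
Total: 22.

22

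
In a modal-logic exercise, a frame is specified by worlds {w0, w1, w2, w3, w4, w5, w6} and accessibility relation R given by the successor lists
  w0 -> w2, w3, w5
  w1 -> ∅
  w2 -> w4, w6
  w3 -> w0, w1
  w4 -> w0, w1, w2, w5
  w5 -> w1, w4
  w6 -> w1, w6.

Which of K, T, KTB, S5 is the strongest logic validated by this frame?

K

Reflexive (axiom T): no — w0 is not related to itself.
Symmetric (axiom B): no — w0 R w2 but not w2 R w0.
Euclidean (axiom 5): no — w0 R w2 and w0 R w3, but not w2 R w3.
So F validates K; T would additionally require R to be reflexive. The strongest is K.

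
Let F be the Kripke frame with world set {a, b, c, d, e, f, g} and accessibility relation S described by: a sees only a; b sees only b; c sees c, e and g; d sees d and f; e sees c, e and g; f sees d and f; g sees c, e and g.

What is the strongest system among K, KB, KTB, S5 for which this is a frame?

S5

Symmetric (axiom B): yes — every pair in S has its reverse in S.
Reflexive (axiom T): yes — every world is S-related to itself.
Euclidean (axiom 5): yes — any two successors of a common world are S-related.
So F validates K, KB, KTB, S5. The strongest is S5.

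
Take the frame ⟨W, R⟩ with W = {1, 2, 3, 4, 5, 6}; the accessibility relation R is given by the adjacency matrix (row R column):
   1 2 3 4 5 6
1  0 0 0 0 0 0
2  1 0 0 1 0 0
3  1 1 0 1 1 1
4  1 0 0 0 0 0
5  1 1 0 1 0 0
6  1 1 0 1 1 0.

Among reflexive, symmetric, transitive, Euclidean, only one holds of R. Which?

transitive

Reflexive: no — 1 is not related to itself.
Symmetric: no — 2 R 1 but not 1 R 2.
Transitive: yes — every two-step R-path is closed by a direct edge.
Euclidean: no — 2 R 1 and 2 R 4, but not 1 R 4.
Only transitive holds.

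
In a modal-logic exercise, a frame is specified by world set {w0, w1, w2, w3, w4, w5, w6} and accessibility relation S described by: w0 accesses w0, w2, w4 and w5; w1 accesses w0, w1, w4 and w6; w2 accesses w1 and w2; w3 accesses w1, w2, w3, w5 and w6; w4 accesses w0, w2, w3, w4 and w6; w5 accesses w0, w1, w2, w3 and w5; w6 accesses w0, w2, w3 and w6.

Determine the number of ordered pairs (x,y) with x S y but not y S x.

14

Enumerating: (w0,w2), (w1,w0), (w1,w4), (w1,w6), (w2,w1), (w3,w1), (w3,w2), (w4,w2), (w4,w3), (w4,w6), (w5,w1), (w5,w2), (w6,w0), (w6,w2).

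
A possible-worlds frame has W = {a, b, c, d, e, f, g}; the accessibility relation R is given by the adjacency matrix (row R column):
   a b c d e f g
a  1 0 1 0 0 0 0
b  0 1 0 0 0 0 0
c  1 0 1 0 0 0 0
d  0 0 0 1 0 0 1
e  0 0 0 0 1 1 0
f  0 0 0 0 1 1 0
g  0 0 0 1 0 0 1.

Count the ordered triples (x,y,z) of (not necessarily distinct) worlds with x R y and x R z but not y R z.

R is Euclidean; there are no such tuples.

0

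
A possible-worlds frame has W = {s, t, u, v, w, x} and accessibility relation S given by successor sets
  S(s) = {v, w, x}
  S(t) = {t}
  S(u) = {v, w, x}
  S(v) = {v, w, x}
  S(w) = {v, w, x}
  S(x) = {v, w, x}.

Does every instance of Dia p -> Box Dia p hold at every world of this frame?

Yes

Axiom 5 corresponds to the accessibility relation being Euclidean.
Euclidean: yes — any two successors of a common world are S-related.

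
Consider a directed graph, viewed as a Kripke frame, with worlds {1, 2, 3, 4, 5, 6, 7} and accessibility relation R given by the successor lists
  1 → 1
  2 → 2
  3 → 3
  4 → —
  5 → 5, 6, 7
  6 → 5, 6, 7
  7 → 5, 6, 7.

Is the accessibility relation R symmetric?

Symmetric: yes — every pair in R has its reverse in R.

Yes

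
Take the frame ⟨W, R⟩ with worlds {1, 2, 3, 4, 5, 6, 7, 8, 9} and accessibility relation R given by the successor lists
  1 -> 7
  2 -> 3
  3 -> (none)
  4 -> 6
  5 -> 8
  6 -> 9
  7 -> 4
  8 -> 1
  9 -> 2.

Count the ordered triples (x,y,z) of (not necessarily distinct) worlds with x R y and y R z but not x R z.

Enumerating: (1,7,4), (4,6,9), (5,8,1), (6,9,2), (7,4,6), (8,1,7), (9,2,3).

7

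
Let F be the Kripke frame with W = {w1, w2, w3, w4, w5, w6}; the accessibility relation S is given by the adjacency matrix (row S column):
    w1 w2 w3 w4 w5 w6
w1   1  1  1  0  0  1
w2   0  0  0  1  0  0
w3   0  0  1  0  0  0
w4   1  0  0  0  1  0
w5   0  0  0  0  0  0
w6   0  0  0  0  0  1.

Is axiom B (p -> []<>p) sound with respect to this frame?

No

The schema B characterises exactly the symmetric frames.
Symmetric: no — w1 S w2 but not w2 S w1.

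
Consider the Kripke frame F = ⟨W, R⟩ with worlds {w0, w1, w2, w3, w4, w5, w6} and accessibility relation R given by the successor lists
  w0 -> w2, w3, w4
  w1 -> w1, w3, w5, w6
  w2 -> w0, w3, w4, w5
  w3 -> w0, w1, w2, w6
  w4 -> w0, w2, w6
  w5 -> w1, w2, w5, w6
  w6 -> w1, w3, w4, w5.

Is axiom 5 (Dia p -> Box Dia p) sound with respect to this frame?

Axiom 5 corresponds to the accessibility relation being Euclidean.
Euclidean: no — w0 R w3 and w0 R w4, but not w3 R w4.

No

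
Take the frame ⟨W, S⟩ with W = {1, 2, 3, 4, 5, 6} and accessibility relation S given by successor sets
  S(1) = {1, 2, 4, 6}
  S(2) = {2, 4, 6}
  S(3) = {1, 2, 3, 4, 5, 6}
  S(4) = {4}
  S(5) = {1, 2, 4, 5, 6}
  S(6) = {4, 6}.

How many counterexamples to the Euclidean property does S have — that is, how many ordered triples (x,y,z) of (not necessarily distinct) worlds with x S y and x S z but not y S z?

35

Enumerating: (1,2,1), (1,4,1), (1,4,2), (1,4,6), (1,6,1), (1,6,2), (2,4,2), (2,4,6), (2,6,2), (3,1,3), (3,1,5), (3,2,1), … and 23 more.
Total: 35.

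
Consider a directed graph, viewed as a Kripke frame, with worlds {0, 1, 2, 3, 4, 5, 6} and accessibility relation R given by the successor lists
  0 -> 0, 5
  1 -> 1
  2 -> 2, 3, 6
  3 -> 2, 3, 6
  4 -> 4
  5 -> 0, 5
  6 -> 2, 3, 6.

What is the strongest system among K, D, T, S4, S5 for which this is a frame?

S5

Serial (axiom D): yes — every world has a successor (e.g. 0 R 0).
Reflexive (axiom T): yes — every world is R-related to itself.
Transitive (axiom 4): yes — every two-step R-path is closed by a direct edge.
Euclidean (axiom 5): yes — any two successors of a common world are R-related.
So F validates K, D, T, S4, S5. The strongest is S5.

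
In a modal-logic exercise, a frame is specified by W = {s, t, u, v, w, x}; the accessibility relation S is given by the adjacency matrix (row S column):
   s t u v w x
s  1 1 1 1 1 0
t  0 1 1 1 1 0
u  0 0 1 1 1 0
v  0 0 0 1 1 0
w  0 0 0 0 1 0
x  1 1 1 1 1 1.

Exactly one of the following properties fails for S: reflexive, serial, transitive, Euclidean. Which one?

Reflexive: yes — every world is S-related to itself.
Serial: yes — every world has a successor (e.g. s S s).
Transitive: yes — every two-step S-path is closed by a direct edge.
Euclidean: no — s S u and s S t, but not u S t.
Only Euclidean fails.

Euclidean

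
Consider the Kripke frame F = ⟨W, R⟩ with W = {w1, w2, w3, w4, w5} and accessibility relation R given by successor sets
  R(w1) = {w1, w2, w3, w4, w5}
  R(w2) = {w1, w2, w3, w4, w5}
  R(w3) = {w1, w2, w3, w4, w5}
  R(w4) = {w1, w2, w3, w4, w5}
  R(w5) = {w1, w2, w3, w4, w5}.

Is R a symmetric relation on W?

Yes

Symmetric: yes — every pair in R has its reverse in R.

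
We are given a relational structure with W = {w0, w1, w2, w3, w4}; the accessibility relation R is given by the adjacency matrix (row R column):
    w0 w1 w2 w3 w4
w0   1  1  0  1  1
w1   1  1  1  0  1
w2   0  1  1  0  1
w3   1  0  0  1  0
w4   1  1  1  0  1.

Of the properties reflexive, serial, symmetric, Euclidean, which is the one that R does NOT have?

Euclidean

Reflexive: yes — every world is R-related to itself.
Serial: yes — every world has a successor (e.g. w0 R w0).
Symmetric: yes — every pair in R has its reverse in R.
Euclidean: no — w0 R w1 and w0 R w3, but not w1 R w3.
Only Euclidean fails.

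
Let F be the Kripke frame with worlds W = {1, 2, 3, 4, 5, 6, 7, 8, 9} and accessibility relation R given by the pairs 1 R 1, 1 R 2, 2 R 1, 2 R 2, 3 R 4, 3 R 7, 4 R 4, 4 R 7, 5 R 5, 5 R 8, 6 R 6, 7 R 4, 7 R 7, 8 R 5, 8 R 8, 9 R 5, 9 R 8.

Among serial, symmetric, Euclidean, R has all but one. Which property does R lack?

symmetric

Serial: yes — every world has a successor (e.g. 1 R 1).
Symmetric: no — 3 R 4 but not 4 R 3.
Euclidean: yes — any two successors of a common world are R-related.
Only symmetric fails.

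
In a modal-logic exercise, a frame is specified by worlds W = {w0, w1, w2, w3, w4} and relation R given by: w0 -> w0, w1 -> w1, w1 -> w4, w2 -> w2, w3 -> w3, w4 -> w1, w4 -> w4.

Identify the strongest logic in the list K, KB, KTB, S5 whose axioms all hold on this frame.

Symmetric (axiom B): yes — every pair in R has its reverse in R.
Reflexive (axiom T): yes — every world is R-related to itself.
Euclidean (axiom 5): yes — any two successors of a common world are R-related.
So F validates K, KB, KTB, S5. The strongest is S5.

S5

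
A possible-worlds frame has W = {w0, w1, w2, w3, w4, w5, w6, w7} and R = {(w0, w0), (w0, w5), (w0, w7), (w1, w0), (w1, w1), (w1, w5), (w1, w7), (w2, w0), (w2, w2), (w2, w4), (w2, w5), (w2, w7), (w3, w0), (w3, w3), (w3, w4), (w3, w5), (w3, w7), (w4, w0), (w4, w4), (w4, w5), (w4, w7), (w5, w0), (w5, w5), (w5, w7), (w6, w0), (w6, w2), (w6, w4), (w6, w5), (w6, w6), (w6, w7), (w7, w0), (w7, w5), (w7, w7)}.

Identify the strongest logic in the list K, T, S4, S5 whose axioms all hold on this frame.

Reflexive (axiom T): yes — every world is R-related to itself.
Transitive (axiom 4): yes — every two-step R-path is closed by a direct edge.
Euclidean (axiom 5): no — w2 R w0 and w2 R w4, but not w0 R w4.
So F validates K, T, S4; S5 would additionally require R to be Euclidean. The strongest is S4.

S4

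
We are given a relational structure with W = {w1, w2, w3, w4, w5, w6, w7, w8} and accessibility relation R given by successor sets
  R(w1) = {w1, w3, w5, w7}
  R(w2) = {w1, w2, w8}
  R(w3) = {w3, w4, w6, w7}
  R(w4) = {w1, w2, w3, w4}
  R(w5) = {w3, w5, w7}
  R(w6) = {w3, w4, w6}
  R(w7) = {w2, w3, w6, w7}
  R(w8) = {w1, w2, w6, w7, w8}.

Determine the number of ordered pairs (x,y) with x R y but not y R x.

14

Enumerating: (w1,w3), (w1,w5), (w1,w7), (w2,w1), (w4,w1), (w4,w2), (w5,w3), (w5,w7), (w6,w4), (w7,w2), (w7,w6), (w8,w1), (w8,w6), (w8,w7).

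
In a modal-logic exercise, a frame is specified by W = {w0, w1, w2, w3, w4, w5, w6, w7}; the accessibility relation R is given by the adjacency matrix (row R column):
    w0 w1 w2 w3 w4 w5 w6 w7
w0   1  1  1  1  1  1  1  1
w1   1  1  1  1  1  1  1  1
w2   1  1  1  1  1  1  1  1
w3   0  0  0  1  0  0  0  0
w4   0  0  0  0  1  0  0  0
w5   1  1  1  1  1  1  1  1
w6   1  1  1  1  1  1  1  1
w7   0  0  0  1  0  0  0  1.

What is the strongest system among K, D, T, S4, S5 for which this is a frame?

S4

Serial (axiom D): yes — every world has a successor (e.g. w0 R w0).
Reflexive (axiom T): yes — every world is R-related to itself.
Transitive (axiom 4): yes — every two-step R-path is closed by a direct edge.
Euclidean (axiom 5): no — w0 R w3 and w0 R w1, but not w3 R w1.
So F validates K, D, T, S4; S5 would additionally require R to be Euclidean. The strongest is S4.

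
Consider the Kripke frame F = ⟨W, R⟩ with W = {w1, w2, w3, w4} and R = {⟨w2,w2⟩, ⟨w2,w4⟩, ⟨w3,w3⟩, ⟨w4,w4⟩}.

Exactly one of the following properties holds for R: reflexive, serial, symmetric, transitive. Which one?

Reflexive: no — w1 is not related to itself.
Serial: no — w1 has no R-successor.
Symmetric: no — w2 R w4 but not w4 R w2.
Transitive: yes — every two-step R-path is closed by a direct edge.
Only transitive holds.

transitive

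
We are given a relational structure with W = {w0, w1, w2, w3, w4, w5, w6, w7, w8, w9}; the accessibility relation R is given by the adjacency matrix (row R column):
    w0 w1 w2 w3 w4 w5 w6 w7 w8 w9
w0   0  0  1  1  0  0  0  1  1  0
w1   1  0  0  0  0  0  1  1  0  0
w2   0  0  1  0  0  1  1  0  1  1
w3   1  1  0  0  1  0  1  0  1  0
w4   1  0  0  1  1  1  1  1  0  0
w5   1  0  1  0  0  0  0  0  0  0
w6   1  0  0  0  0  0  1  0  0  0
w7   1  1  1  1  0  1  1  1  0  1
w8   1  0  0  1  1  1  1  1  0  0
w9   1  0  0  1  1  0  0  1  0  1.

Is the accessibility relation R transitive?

No

Transitive: no — w0 R w2 and w2 R w5, but not w0 R w5.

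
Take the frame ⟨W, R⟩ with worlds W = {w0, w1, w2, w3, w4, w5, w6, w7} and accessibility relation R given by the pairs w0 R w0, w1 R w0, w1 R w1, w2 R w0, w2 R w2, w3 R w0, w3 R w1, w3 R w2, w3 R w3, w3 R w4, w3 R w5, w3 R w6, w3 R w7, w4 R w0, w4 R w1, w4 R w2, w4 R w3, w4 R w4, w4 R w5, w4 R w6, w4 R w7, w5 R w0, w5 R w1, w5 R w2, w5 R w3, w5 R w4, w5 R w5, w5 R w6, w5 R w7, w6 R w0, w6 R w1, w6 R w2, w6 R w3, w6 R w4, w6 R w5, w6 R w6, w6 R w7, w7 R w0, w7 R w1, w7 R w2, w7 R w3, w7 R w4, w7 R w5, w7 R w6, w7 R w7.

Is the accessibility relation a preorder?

Reflexive: yes — every world is R-related to itself.
Transitive: yes — every two-step R-path is closed by a direct edge.
So R is a preorder.

Yes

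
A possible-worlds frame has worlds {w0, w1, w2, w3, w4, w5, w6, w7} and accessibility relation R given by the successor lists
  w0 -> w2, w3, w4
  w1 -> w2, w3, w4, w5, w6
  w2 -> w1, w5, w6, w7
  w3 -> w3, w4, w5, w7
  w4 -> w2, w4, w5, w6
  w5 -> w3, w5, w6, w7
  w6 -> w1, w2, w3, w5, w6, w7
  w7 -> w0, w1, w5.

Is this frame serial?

Yes

Serial: yes — every world has a successor (e.g. w0 R w2).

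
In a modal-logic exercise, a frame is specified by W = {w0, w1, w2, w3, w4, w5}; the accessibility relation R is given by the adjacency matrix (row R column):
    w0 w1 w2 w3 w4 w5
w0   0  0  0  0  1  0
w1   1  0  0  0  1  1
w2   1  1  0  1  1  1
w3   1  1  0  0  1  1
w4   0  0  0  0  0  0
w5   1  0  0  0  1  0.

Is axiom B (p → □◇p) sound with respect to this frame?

No

By correspondence theory, B is valid on a frame iff R is symmetric.
Symmetric: no — w0 R w4 but not w4 R w0.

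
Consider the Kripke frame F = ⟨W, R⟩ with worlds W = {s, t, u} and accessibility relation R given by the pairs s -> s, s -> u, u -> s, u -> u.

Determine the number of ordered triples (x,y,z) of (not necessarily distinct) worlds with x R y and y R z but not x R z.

R is transitive; there are no such tuples.

0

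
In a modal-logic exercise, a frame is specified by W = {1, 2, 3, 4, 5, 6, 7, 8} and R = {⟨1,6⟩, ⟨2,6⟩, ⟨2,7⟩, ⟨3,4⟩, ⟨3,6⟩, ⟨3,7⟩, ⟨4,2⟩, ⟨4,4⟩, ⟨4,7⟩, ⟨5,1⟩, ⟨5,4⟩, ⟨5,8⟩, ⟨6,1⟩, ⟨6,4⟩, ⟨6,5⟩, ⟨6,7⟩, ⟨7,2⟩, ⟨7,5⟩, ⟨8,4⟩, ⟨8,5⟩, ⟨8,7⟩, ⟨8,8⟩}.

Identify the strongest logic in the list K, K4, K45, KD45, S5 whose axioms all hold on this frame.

K

Transitive (axiom 4): no — 1 R 6 and 6 R 4, but not 1 R 4.
Euclidean (axiom 5): no — 2 R 7 and 2 R 6, but not 7 R 6.
Serial (axiom D): yes — every world has a successor (e.g. 1 R 6).
Reflexive (axiom T): no — 1 is not related to itself.
So F validates K; K4 would additionally require R to be transitive. The strongest is K.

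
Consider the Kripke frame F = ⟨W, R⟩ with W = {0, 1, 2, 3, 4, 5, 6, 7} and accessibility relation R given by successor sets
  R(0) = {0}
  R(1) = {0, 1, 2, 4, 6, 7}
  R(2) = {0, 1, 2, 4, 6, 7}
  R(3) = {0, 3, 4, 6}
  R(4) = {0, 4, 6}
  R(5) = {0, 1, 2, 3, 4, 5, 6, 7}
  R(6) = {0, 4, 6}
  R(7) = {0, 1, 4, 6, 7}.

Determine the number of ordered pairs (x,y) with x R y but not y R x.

22

Enumerating: (1,0), (1,4), (1,6), (2,0), (2,4), (2,6), (2,7), (3,0), (3,4), (3,6), (4,0), (5,0), … and 10 more.
Total: 22.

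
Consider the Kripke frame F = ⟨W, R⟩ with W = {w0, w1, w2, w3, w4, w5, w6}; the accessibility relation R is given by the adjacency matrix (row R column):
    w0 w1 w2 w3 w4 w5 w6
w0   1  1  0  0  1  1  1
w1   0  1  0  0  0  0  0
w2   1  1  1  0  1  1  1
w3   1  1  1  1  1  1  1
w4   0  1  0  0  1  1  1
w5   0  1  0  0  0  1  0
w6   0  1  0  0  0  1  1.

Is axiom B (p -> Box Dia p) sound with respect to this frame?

Axiom B corresponds to the accessibility relation being symmetric.
Symmetric: no — w0 R w1 but not w1 R w0.

No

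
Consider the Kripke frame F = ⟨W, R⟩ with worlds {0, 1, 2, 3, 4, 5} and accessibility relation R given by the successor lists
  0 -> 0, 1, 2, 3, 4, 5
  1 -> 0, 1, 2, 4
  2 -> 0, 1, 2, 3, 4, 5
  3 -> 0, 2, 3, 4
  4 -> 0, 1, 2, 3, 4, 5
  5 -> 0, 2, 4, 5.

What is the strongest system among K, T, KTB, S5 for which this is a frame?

KTB

Reflexive (axiom T): yes — every world is R-related to itself.
Symmetric (axiom B): yes — every pair in R has its reverse in R.
Euclidean (axiom 5): no — 0 R 1 and 0 R 3, but not 1 R 3.
So F validates K, T, KTB; S5 would additionally require R to be Euclidean. The strongest is KTB.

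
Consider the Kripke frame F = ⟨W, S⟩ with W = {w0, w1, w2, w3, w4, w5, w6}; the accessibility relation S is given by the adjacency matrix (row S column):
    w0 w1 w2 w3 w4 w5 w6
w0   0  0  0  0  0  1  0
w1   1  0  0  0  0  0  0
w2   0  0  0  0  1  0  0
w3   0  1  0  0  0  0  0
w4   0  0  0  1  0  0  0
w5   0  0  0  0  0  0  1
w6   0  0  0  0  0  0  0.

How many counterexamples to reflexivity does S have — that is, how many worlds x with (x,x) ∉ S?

Enumerating: w0, w1, w2, w3, w4, w5, w6.

7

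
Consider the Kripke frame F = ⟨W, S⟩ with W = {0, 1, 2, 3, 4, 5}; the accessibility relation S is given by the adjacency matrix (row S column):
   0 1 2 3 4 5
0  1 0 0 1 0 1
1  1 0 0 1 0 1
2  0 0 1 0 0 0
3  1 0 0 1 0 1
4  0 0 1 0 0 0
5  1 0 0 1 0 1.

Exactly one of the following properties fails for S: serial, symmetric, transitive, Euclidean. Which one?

Serial: yes — every world has a successor (e.g. 0 S 0).
Symmetric: no — 1 S 0 but not 0 S 1.
Transitive: yes — every two-step S-path is closed by a direct edge.
Euclidean: yes — any two successors of a common world are S-related.
Only symmetric fails.

symmetric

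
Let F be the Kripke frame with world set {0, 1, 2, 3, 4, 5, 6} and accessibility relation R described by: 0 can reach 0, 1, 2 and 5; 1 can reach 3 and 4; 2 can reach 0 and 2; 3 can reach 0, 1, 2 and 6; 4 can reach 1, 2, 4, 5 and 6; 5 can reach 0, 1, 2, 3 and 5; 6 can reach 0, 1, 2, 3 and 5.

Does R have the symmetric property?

No

Symmetric: no — 0 R 1 but not 1 R 0.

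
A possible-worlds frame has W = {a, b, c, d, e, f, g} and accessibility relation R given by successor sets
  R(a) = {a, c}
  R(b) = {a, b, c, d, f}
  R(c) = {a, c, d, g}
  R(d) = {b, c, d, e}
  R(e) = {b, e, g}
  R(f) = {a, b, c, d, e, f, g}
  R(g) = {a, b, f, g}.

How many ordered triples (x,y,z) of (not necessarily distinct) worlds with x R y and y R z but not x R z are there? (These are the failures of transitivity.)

27

Enumerating: (a,c,d), (a,c,g), (b,c,g), (b,d,e), (b,f,e), (b,f,g), (c,d,b), (c,d,e), (c,g,b), (c,g,f), (d,b,a), (d,b,f), … and 15 more.
Total: 27.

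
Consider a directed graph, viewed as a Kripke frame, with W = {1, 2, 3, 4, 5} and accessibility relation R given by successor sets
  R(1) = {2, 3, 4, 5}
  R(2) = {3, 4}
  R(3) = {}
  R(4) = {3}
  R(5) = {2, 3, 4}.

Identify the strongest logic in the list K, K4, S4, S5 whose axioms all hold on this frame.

Transitive (axiom 4): yes — every two-step R-path is closed by a direct edge.
Reflexive (axiom T): no — 1 is not related to itself.
Euclidean (axiom 5): no — 1 R 2 and 1 R 5, but not 2 R 5.
So F validates K, K4; S4 would additionally require R to be reflexive. The strongest is K4.

K4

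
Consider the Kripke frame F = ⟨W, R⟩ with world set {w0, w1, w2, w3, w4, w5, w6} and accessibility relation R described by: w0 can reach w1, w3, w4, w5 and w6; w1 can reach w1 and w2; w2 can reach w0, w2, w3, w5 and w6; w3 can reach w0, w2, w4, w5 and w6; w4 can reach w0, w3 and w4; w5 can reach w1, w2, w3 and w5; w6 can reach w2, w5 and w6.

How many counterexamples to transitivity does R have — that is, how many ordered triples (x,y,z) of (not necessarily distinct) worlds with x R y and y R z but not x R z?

Enumerating: (w0,w1,w2), (w0,w3,w0), (w0,w3,w2), (w0,w4,w0), (w0,w5,w2), (w0,w6,w2), (w1,w2,w0), (w1,w2,w3), (w1,w2,w5), (w1,w2,w6), (w2,w0,w1), (w2,w0,w4), … and 23 more.
Total: 35.

35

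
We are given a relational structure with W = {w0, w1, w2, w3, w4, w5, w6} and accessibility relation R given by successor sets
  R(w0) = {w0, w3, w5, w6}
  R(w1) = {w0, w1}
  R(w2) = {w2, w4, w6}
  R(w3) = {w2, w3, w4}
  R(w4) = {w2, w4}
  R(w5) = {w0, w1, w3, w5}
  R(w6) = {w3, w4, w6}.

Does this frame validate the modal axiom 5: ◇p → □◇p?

The schema 5 characterises exactly the Euclidean frames.
Euclidean: no — w0 R w3 and w0 R w5, but not w3 R w5.

No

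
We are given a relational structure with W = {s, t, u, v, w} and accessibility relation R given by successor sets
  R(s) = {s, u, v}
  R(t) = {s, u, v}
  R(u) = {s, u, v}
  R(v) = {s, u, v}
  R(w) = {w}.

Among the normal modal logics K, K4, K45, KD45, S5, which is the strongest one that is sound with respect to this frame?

KD45

Transitive (axiom 4): yes — every two-step R-path is closed by a direct edge.
Euclidean (axiom 5): yes — any two successors of a common world are R-related.
Serial (axiom D): yes — every world has a successor (e.g. s R s).
Reflexive (axiom T): no — t is not related to itself.
So F validates K, K4, K45, KD45; S5 would additionally require R to be reflexive. The strongest is KD45.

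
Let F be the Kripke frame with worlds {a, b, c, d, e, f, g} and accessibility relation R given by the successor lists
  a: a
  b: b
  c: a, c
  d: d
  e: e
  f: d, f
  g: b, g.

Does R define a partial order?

Yes

Reflexive: yes — every world is R-related to itself.
Transitive: yes — every two-step R-path is closed by a direct edge.
Antisymmetric: yes — no distinct pair is related both ways.
So R is a partial order.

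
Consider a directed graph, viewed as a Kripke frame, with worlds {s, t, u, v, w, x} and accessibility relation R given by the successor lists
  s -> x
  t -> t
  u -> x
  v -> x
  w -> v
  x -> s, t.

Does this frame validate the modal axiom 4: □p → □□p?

The schema 4 characterises exactly the transitive frames.
Transitive: no — s R x and x R t, but not s R t.

No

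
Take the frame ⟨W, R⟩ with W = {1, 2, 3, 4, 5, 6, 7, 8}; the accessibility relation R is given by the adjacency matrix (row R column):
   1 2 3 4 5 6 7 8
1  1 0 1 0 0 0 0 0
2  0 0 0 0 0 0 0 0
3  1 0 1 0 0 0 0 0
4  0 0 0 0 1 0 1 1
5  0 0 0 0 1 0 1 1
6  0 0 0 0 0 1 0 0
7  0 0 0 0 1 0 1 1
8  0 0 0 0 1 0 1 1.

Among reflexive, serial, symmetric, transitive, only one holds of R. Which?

transitive

Reflexive: no — 2 is not related to itself.
Serial: no — 2 has no R-successor.
Symmetric: no — 4 R 5 but not 5 R 4.
Transitive: yes — every two-step R-path is closed by a direct edge.
Only transitive holds.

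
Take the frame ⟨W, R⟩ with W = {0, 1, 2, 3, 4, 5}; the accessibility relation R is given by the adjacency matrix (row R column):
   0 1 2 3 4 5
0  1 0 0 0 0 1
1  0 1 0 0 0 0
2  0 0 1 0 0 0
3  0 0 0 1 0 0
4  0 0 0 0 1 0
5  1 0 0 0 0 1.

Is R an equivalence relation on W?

Reflexive: yes — every world is R-related to itself.
Symmetric: yes — every pair in R has its reverse in R.
Transitive: yes — every two-step R-path is closed by a direct edge.
So R is an equivalence relation.

Yes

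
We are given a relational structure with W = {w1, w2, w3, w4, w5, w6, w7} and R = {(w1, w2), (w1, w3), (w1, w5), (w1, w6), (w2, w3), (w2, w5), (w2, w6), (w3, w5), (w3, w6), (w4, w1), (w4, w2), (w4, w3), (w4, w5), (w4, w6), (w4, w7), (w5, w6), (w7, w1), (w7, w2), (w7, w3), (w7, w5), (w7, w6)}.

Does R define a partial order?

No

Reflexive: no — w1 is not related to itself.
Transitive: yes — every two-step R-path is closed by a direct edge.
Antisymmetric: yes — no distinct pair is related both ways.
So R is not a partial order.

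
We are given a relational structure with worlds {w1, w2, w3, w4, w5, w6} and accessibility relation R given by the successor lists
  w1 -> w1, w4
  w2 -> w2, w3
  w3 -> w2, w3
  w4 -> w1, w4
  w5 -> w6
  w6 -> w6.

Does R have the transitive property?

Transitive: yes — every two-step R-path is closed by a direct edge.

Yes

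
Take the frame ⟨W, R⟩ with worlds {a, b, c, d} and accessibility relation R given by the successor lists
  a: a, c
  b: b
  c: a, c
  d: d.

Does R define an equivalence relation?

Yes

Reflexive: yes — every world is R-related to itself.
Symmetric: yes — every pair in R has its reverse in R.
Transitive: yes — every two-step R-path is closed by a direct edge.
So R is an equivalence relation.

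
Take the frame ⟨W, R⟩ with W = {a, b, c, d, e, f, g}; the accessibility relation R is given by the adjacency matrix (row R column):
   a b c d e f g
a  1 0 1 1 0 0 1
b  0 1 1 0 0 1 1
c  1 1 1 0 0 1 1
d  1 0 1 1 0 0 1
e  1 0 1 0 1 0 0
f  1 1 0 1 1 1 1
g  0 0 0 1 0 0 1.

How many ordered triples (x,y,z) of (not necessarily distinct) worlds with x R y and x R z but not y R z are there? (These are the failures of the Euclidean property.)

37

Enumerating: (a,c,d), (a,g,a), (a,g,c), (b,f,c), (b,g,b), (b,g,c), (b,g,f), (c,a,b), (c,a,f), (c,b,a), (c,f,c), (c,g,a), … and 25 more.
Total: 37.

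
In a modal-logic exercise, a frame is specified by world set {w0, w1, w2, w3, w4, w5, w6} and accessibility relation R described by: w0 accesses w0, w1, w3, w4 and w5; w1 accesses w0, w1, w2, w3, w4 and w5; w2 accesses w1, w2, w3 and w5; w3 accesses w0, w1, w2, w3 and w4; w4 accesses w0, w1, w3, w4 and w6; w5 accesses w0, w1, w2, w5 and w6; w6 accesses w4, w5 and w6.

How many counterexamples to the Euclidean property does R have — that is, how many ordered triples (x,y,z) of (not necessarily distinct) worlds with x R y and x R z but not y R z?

34

Enumerating: (w0,w3,w5), (w0,w4,w5), (w0,w5,w3), (w0,w5,w4), (w1,w0,w2), (w1,w2,w0), (w1,w2,w4), (w1,w3,w5), (w1,w4,w2), (w1,w4,w5), (w1,w5,w3), (w1,w5,w4), … and 22 more.
Total: 34.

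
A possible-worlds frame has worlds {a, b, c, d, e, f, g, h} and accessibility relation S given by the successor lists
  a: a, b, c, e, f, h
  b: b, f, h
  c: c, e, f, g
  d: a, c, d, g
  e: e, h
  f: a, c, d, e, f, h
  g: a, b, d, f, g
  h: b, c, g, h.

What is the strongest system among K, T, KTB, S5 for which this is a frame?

Reflexive (axiom T): yes — every world is S-related to itself.
Symmetric (axiom B): no — a S b but not b S a.
Euclidean (axiom 5): no — a S b and a S c, but not b S c.
So F validates K, T; KTB would additionally require S to be symmetric. The strongest is T.

T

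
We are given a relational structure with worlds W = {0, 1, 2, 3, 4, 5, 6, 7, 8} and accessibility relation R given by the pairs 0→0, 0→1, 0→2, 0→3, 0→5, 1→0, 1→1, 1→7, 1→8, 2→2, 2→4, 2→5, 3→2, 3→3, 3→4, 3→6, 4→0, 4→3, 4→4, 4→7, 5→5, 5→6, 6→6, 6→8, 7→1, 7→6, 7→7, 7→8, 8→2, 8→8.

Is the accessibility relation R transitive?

Transitive: no — 0 R 1 and 1 R 7, but not 0 R 7.

No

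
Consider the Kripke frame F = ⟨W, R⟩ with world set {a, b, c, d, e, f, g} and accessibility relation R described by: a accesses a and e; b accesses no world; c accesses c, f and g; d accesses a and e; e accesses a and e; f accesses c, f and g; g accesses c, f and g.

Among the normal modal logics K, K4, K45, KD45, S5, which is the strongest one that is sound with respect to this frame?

K45

Transitive (axiom 4): yes — every two-step R-path is closed by a direct edge.
Euclidean (axiom 5): yes — any two successors of a common world are R-related.
Serial (axiom D): no — b has no R-successor.
Reflexive (axiom T): no — b is not related to itself.
So F validates K, K4, K45; KD45 would additionally require R to be serial. The strongest is K45.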